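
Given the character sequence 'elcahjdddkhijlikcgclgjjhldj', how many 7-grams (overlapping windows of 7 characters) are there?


String 'elcahjdddkhijlikcgclgjjhldj' has length L = 27.
Number of overlapping n-grams = L - n + 1
Substituting: 27 - 7 + 1 = 21

21


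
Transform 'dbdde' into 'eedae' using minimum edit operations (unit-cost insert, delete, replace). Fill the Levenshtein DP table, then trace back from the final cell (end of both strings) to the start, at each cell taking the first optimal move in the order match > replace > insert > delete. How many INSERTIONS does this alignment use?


Edit distance = 3. Backtracking from cell (5, 5) with preference match > replace > insert > delete,
then listing the resulting alignment 'dbdde' -> 'eedae' left to right:
  Step 1: replace d->e
  Step 2: replace b->e
  Step 3: keep 'd'
  Step 4: replace d->a
  Step 5: keep 'e'
Total insertions: 0

0


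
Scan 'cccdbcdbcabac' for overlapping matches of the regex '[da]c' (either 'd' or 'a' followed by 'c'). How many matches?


Pattern: [da]c means either 'd' or 'a' followed by 'c'.
Scanning 'cccdbcdbcabac' position-by-position:
  Pos 0: window 'cc' -> no
  Pos 1: window 'cc' -> no
  Pos 2: window 'cd' -> no
  Pos 3: window 'db' -> no
  Pos 4: window 'bc' -> no
  Pos 5: window 'cd' -> no
  Pos 6: window 'db' -> no
  Pos 7: window 'bc' -> no
  Pos 8: window 'ca' -> no
  Pos 9: window 'ab' -> no
  Pos 10: window 'ba' -> no
  Pos 11: window 'ac' -> MATCH
  Pos 12: window 'c' -> no
Total matches: 1

1


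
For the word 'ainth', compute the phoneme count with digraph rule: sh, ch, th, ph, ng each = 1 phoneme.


Parsing 'ainth' greedily, digraphs first:
  'a' -> vowel phoneme (phonemes so far: 1)
  'i' -> vowel phoneme (phonemes so far: 2)
  'n' -> consonant phoneme (phonemes so far: 3)
  'th' -> digraph (1 consonant phoneme) (phonemes so far: 4)
Total phonemes: 4

4


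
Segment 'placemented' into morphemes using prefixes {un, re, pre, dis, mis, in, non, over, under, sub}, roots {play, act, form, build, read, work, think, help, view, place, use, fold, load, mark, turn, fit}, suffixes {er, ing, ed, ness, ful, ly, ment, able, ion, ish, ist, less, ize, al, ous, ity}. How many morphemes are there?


Segmenting 'placemented' against the inventory:
  'place' -> root (morpheme 1)
  'ment' -> suffix (morpheme 2)
  'ed' -> suffix (morpheme 3)
Total morphemes: 3

3


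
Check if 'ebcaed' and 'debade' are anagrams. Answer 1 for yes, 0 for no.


Sort characters of 'ebcaed': 'abcdee'
Sort characters of 'debade': 'abddee'
Sorted forms differ -> they are NOT anagrams
Result: 0

0


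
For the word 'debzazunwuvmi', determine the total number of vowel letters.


Scanning each character of 'debzazunwuvmi':
  Position 1: 'd' -> consonant (running count: 0)
  Position 2: 'e' -> vowel (running count: 1)
  Position 3: 'b' -> consonant (running count: 1)
  Position 4: 'z' -> consonant (running count: 1)
  Position 5: 'a' -> vowel (running count: 2)
  Position 6: 'z' -> consonant (running count: 2)
  Position 7: 'u' -> vowel (running count: 3)
  Position 8: 'n' -> consonant (running count: 3)
  Position 9: 'w' -> consonant (running count: 3)
  Position 10: 'u' -> vowel (running count: 4)
  Position 11: 'v' -> consonant (running count: 4)
  Position 12: 'm' -> consonant (running count: 4)
  Position 13: 'i' -> vowel (running count: 5)
Total vowels: 5

5


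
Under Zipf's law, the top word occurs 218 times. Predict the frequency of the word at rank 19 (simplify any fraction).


Zipf's law: freq(rank) = f1 / rank
f1 = 218, rank = 19
freq = 218 / 19
GCD(218, 19) = 1
Simplified: 218/19

218/19


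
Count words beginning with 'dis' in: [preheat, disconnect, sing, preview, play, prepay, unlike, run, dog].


Checking each word for prefix 'dis':
  'preheat' -> no (count: 0)
  'disconnect' -> YES, starts with 'dis' (count: 1)
  'sing' -> no (count: 1)
  'preview' -> no (count: 1)
  'play' -> no (count: 1)
  'prepay' -> no (count: 1)
  'unlike' -> no (count: 1)
  'run' -> no (count: 1)
  'dog' -> no (count: 1)
Total with prefix 'dis': 1

1


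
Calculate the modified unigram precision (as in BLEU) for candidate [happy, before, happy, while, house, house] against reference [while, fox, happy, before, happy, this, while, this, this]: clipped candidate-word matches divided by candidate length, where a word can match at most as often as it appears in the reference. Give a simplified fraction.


Reference word counts: {'before': 1, 'fox': 1, 'happy': 2, 'this': 3, 'while': 2}
Checking each candidate word (with clipping):
  'happy' -> in reference (ref count 2, used 1/2) -> match (matches: 1)
  'before' -> in reference (ref count 1, used 1/1) -> match (matches: 2)
  'happy' -> in reference (ref count 2, used 2/2) -> match (matches: 3)
  'while' -> in reference (ref count 2, used 1/2) -> match (matches: 4)
  'house' -> not in reference -> no match (matches: 4)
  'house' -> not in reference -> no match (matches: 4)
Clipped matches: 4, Candidate length: 6
Precision = 4/6 = 2/3

2/3


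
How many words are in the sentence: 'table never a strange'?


Counting words by splitting on spaces:
  Word 1: 'table'
  Word 2: 'never'
  Word 3: 'a'
  Word 4: 'strange'
Total words: 4

4


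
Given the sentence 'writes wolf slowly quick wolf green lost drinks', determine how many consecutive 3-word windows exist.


Word trigrams from [8] words:
  Trigram 1: (writes wolf slowly)
  Trigram 2: (wolf slowly quick)
  Trigram 3: (slowly quick wolf)
  Trigram 4: (quick wolf green)
  Trigram 5: (wolf green lost)
  Trigram 6: (green lost drinks)
Total word trigrams: 8 - 2 = 6

6


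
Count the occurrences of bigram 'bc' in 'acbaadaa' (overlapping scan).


Scanning 'acbaadaa' for bigram 'bc':
  Position 0: 'ac' -> no
  Position 1: 'cb' -> no
  Position 2: 'ba' -> no
  Position 3: 'aa' -> no
  Position 4: 'ad' -> no
  Position 5: 'da' -> no
  Position 6: 'aa' -> no
Total matches: 0

0


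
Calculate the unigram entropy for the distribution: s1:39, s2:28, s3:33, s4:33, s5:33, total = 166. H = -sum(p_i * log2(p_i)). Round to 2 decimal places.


Computing entropy H = -sum(p_i * log2(p_i)):
  s1: p = 39/166 = 0.2349, -p*log2(p) = 0.4909
  s2: p = 28/166 = 0.1687, -p*log2(p) = 0.4331
  s3: p = 33/166 = 0.1988, -p*log2(p) = 0.4633
  s4: p = 33/166 = 0.1988, -p*log2(p) = 0.4633
  s5: p = 33/166 = 0.1988, -p*log2(p) = 0.4633
H = sum of terms = 2.3139
Rounded to 2 decimals: 2.31

2.31


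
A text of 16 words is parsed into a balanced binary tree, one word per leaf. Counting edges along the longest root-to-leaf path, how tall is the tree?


In a balanced binary tree with n leaves the deepest leaf is ceil(log2(n)) edges below the root.
log2(16) = 4.0000
ceil(4.0000) = 4
height (edges) = 4

4


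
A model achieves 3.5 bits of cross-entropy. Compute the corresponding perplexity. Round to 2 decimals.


Perplexity formula: PP = 2^H
H = 3.5
PP = 2^3.5
Decompose: 2^3.5 = 2^3 * 2^0.5 = 2^3 * sqrt(2)
2^3 = 8, sqrt(2) ~ 1.4142136
PP ~ 8 * 1.4142136 = 11.3137088
Rounded to 2 decimals: 11.31

11.31


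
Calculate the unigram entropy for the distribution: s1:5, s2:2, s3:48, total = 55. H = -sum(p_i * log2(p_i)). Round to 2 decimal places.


Computing entropy H = -sum(p_i * log2(p_i)):
  s1: p = 5/55 = 0.0909, -p*log2(p) = 0.3145
  s2: p = 2/55 = 0.0364, -p*log2(p) = 0.1739
  s3: p = 48/55 = 0.8727, -p*log2(p) = 0.1714
H = sum of terms = 0.6598
Rounded to 2 decimals: 0.66

0.66


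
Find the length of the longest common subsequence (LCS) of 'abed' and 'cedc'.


DP table for LCS of 'abed' and 'cedc':
       c  e  d  c
    0  0  0  0  0
  a 0  0  0  0  0
  b 0  0  0  0  0
  e 0  0  1  1  1
  d 0  0  1  2  2
LCS: 'ed'
LCS length = 2

2


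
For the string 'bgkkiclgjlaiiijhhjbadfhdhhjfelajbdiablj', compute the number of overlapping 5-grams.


String 'bgkkiclgjlaiiijhhjbadfhdhhjfelajbdiablj' has length L = 39.
Number of overlapping n-grams = L - n + 1
Substituting: 39 - 5 + 1 = 35

35


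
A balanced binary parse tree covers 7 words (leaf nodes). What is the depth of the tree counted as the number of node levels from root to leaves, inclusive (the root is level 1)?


In a balanced binary tree with n leaves the deepest leaf is ceil(log2(n)) edges below the root,
so counting node levels inclusive of root and leaves gives ceil(log2(n)) + 1 levels.
log2(7) = 2.8074
ceil(2.8074) = 3
levels = 3 + 1 = 4

4


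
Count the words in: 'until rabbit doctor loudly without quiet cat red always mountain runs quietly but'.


Counting words by splitting on spaces:
  Word 1: 'until'
  Word 2: 'rabbit'
  Word 3: 'doctor'
  Word 4: 'loudly'
  Word 5: 'without'
  Word 6: 'quiet'
  Word 7: 'cat'
  Word 8: 'red'
  Word 9: 'always'
  Word 10: 'mountain'
  Word 11: 'runs'
  Word 12: 'quietly'
  Word 13: 'but'
Total words: 13

13


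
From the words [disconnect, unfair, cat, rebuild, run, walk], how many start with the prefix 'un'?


Checking each word for prefix 'un':
  'disconnect' -> no (count: 0)
  'unfair' -> YES, starts with 'un' (count: 1)
  'cat' -> no (count: 1)
  'rebuild' -> no (count: 1)
  'run' -> no (count: 1)
  'walk' -> no (count: 1)
Total with prefix 'un': 1

1


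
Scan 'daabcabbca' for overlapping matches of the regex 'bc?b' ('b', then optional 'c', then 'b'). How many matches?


Pattern: bc?b means 'b', then optional 'c', then 'b'.
Scanning 'daabcabbca' position-by-position:
  Pos 0: window 'daa' -> no
  Pos 1: window 'aab' -> no
  Pos 2: window 'abc' -> no
  Pos 3: window 'bca' -> no
  Pos 4: window 'cab' -> no
  Pos 5: window 'abb' -> no
  Pos 6: window 'bbc' -> MATCH
  Pos 7: window 'bca' -> no
  Pos 8: window 'ca' -> no
  Pos 9: window 'a' -> no
Total matches: 1

1


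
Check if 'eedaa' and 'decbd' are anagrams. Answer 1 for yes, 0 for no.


Sort characters of 'eedaa': 'aadee'
Sort characters of 'decbd': 'bcdde'
Sorted forms differ -> they are NOT anagrams
Result: 0

0


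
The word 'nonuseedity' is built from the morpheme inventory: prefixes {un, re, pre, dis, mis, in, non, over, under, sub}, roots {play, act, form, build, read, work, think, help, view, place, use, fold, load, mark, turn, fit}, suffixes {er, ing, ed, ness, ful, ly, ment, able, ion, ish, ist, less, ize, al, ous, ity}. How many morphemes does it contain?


Segmenting 'nonuseedity' against the inventory:
  'non' -> prefix (morpheme 1)
  'use' -> root (morpheme 2)
  'ed' -> suffix (morpheme 3)
  'ity' -> suffix (morpheme 4)
Total morphemes: 4

4


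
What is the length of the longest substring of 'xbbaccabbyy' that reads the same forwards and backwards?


Scanning 'xbbaccabbyy' for palindromic substrings.
Substring at positions 1-8: 'bbaccabb'.
Check: reverse('bbaccabb') = 'bbaccabb' -> palindrome confirmed.
Neighbouring characters ('x' / 'y') break symmetry, so it cannot extend further.
No longer palindromic substring exists; longest length = 8

8


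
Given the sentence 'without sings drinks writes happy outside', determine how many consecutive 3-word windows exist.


Word trigrams from [6] words:
  Trigram 1: (without sings drinks)
  Trigram 2: (sings drinks writes)
  Trigram 3: (drinks writes happy)
  Trigram 4: (writes happy outside)
Total word trigrams: 6 - 2 = 4

4


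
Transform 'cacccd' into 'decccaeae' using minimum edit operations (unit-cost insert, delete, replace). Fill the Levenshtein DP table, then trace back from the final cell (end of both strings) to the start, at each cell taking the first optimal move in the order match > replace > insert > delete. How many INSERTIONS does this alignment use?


Edit distance = 6. Backtracking from cell (6, 9) with preference match > replace > insert > delete,
then listing the resulting alignment 'cacccd' -> 'decccaeae' left to right:
  Step 1: replace c->d
  Step 2: replace a->e
  Step 3: keep 'c'
  Step 4: keep 'c'
  Step 5: keep 'c'
  Step 6: insert 'a' [insertion #1]
  Step 7: insert 'e' [insertion #2]
  Step 8: insert 'a' [insertion #3]
  Step 9: replace d->e
Total insertions: 3

3


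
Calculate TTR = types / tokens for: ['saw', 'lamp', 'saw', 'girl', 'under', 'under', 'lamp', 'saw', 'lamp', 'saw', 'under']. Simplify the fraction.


Tokens: 11
Unique types: ('girl', 'lamp', 'saw', 'under') = 4
TTR = 4/11
Already in lowest terms.

4/11


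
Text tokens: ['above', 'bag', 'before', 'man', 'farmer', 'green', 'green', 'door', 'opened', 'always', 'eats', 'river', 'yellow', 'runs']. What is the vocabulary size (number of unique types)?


Listing all tokens and tracking unique types:
  Token 1: 'above' -> NEW (unique so far: 1)
  Token 2: 'bag' -> NEW (unique so far: 2)
  Token 3: 'before' -> NEW (unique so far: 3)
  Token 4: 'man' -> NEW (unique so far: 4)
  Token 5: 'farmer' -> NEW (unique so far: 5)
  Token 6: 'green' -> NEW (unique so far: 6)
  Token 7: 'green' -> duplicate (unique so far: 6)
  Token 8: 'door' -> NEW (unique so far: 7)
  Token 9: 'opened' -> NEW (unique so far: 8)
  Token 10: 'always' -> NEW (unique so far: 9)
  Token 11: 'eats' -> NEW (unique so far: 10)
  Token 12: 'river' -> NEW (unique so far: 11)
  Token 13: 'yellow' -> NEW (unique so far: 12)
  Token 14: 'runs' -> NEW (unique so far: 13)
Unique types: ('above', 'always', 'bag', 'before', 'door', 'eats', 'farmer', 'green', 'man', 'opened', 'river', 'runs', 'yellow')
Vocabulary size: 13

13


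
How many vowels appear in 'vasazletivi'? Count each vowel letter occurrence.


Scanning each character of 'vasazletivi':
  Position 1: 'v' -> consonant (running count: 0)
  Position 2: 'a' -> vowel (running count: 1)
  Position 3: 's' -> consonant (running count: 1)
  Position 4: 'a' -> vowel (running count: 2)
  Position 5: 'z' -> consonant (running count: 2)
  Position 6: 'l' -> consonant (running count: 2)
  Position 7: 'e' -> vowel (running count: 3)
  Position 8: 't' -> consonant (running count: 3)
  Position 9: 'i' -> vowel (running count: 4)
  Position 10: 'v' -> consonant (running count: 4)
  Position 11: 'i' -> vowel (running count: 5)
Total vowels: 5

5


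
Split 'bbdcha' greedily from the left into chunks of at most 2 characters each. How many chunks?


'bbdcha' has 6 characters.
Chunking with max size 2:
  Chunk 1: 'bb' (positions 0-1)
  Chunk 2: 'dc' (positions 2-3)
  Chunk 3: 'ha' (positions 4-5)
Total chunks: ceil(6 / 2) = 3

3


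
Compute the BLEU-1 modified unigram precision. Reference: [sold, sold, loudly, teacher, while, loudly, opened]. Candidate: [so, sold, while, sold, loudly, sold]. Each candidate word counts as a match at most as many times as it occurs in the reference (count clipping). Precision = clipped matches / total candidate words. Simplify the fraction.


Reference word counts: {'loudly': 2, 'opened': 1, 'sold': 2, 'teacher': 1, 'while': 1}
Checking each candidate word (with clipping):
  'so' -> not in reference -> no match (matches: 0)
  'sold' -> in reference (ref count 2, used 1/2) -> match (matches: 1)
  'while' -> in reference (ref count 1, used 1/1) -> match (matches: 2)
  'sold' -> in reference (ref count 2, used 2/2) -> match (matches: 3)
  'loudly' -> in reference (ref count 2, used 1/2) -> match (matches: 4)
  'sold' -> ref count 2 already used up (2/2) -> clipped, no match (matches: 4)
Clipped matches: 4, Candidate length: 6
Precision = 4/6 = 2/3

2/3


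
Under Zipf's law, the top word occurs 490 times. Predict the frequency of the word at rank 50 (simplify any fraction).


Zipf's law: freq(rank) = f1 / rank
f1 = 490, rank = 50
freq = 490 / 50
GCD(490, 50) = 10
Simplified: 49/5

49/5


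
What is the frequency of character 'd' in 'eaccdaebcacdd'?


Scanning 'eaccdaebcacdd' for 'd':
  Position 4: 'd' -> MATCH (count: 1)
  Position 11: 'd' -> MATCH (count: 2)
  Position 12: 'd' -> MATCH (count: 3)
Total occurrences of 'd': 3

3


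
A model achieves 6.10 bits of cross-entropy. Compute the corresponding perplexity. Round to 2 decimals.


Perplexity formula: PP = 2^H
H = 6.10
PP = 2^6.10
Decompose: 2^6.10 = 2^6 * 2^0.10
2^6 = 64, 2^0.10 ~ 1.0717735
PP ~ 64 * 1.0717735 = 68.5935040
Rounded to 2 decimals: 68.59

68.59


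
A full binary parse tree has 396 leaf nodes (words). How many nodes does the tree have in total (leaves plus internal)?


Leaf nodes (terminals): 396
Internal nodes = n - 1 = 396 - 1 = 395
Total = leaves + internal = 396 + 395 = 791

791


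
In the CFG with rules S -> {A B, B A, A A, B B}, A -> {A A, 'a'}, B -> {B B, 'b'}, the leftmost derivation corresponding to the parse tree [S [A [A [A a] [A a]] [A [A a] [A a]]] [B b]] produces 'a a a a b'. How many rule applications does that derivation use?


Every bracketed nonterminal node [X ...] in the tree is produced by exactly one rule application.
Reading the tree off as a leftmost derivation:
  Step 1: S  =>  A B   (applied S -> A B)
  Step 2: A B  =>  A A B   (applied A -> A A)
  Step 3: A A B  =>  A A A B   (applied A -> A A)
  Step 4: A A A B  =>  a A A B   (applied A -> a)
  Step 5: a A A B  =>  a a A B   (applied A -> a)
  Step 6: a a A B  =>  a a A A B   (applied A -> A A)
  Step 7: a a A A B  =>  a a a A B   (applied A -> a)
  Step 8: a a a A B  =>  a a a a B   (applied A -> a)
  Step 9: a a a a B  =>  a a a a b   (applied B -> b)
Final yield: a a a a b
Total rewrite steps: 9

9


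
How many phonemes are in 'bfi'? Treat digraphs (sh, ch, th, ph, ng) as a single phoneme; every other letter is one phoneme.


Parsing 'bfi' greedily, digraphs first:
  'b' -> consonant phoneme (phonemes so far: 1)
  'f' -> consonant phoneme (phonemes so far: 2)
  'i' -> vowel phoneme (phonemes so far: 3)
Total phonemes: 3

3


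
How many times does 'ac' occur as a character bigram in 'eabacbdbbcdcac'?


Scanning 'eabacbdbbcdcac' for bigram 'ac':
  Position 0: 'ea' -> no
  Position 1: 'ab' -> no
  Position 2: 'ba' -> no
  Position 3: 'ac' -> MATCH
  Position 4: 'cb' -> no
  Position 5: 'bd' -> no
  Position 6: 'db' -> no
  Position 7: 'bb' -> no
  Position 8: 'bc' -> no
  Position 9: 'cd' -> no
  Position 10: 'dc' -> no
  Position 11: 'ca' -> no
  Position 12: 'ac' -> MATCH
Total matches: 2

2


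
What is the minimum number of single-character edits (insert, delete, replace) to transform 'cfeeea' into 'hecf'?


Building DP table for s1='cfeeea' (len 6) and s2='hecf' (len 4):
       h  e  c  f
    0  1  2  3  4
  c 1  1  2  2  3
  f 2  2  2  3  2
  e 3  3  2  3  3
  e 4  4  3  3  4
  e 5  5  4  4  4
  a 6  6  5  5  5
Edit distance = dp[6][4] = 5

5


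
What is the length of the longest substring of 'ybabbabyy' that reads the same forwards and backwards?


Scanning 'ybabbabyy' for palindromic substrings.
Substring at positions 0-7: 'ybabbaby'.
Check: reverse('ybabbaby') = 'ybabbaby' -> palindrome confirmed.
Neighbouring characters ('-' / 'y') break symmetry, so it cannot extend further.
No longer palindromic substring exists; longest length = 8

8


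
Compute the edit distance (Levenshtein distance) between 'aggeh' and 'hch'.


Building DP table for s1='aggeh' (len 5) and s2='hch' (len 3):
       h  c  h
    0  1  2  3
  a 1  1  2  3
  g 2  2  2  3
  g 3  3  3  3
  e 4  4  4  4
  h 5  4  5  4
Edit distance = dp[5][3] = 4

4


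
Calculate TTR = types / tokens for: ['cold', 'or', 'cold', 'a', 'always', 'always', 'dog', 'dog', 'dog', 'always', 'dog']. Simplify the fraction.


Tokens: 11
Unique types: ('a', 'always', 'cold', 'dog', 'or') = 5
TTR = 5/11
Already in lowest terms.

5/11


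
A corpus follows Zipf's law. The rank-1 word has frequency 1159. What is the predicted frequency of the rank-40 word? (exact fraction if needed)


Zipf's law: freq(rank) = f1 / rank
f1 = 1159, rank = 40
freq = 1159 / 40
GCD(1159, 40) = 1
Simplified: 1159/40

1159/40


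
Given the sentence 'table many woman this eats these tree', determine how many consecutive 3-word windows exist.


Word trigrams from [7] words:
  Trigram 1: (table many woman)
  Trigram 2: (many woman this)
  Trigram 3: (woman this eats)
  Trigram 4: (this eats these)
  Trigram 5: (eats these tree)
Total word trigrams: 7 - 2 = 5

5


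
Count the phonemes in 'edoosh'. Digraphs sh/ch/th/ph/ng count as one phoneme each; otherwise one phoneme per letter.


Parsing 'edoosh' greedily, digraphs first:
  'e' -> vowel phoneme (phonemes so far: 1)
  'd' -> consonant phoneme (phonemes so far: 2)
  'o' -> vowel phoneme (phonemes so far: 3)
  'o' -> vowel phoneme (phonemes so far: 4)
  'sh' -> digraph (1 consonant phoneme) (phonemes so far: 5)
Total phonemes: 5

5


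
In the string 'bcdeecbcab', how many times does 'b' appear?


Scanning 'bcdeecbcab' for 'b':
  Position 0: 'b' -> MATCH (count: 1)
  Position 6: 'b' -> MATCH (count: 2)
  Position 9: 'b' -> MATCH (count: 3)
Total occurrences of 'b': 3

3


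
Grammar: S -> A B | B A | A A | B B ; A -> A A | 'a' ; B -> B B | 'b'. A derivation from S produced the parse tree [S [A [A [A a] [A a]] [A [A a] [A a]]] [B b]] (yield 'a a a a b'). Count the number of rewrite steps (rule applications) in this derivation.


Every bracketed nonterminal node [X ...] in the tree is produced by exactly one rule application.
Reading the tree off as a leftmost derivation:
  Step 1: S  =>  A B   (applied S -> A B)
  Step 2: A B  =>  A A B   (applied A -> A A)
  Step 3: A A B  =>  A A A B   (applied A -> A A)
  Step 4: A A A B  =>  a A A B   (applied A -> a)
  Step 5: a A A B  =>  a a A B   (applied A -> a)
  Step 6: a a A B  =>  a a A A B   (applied A -> A A)
  Step 7: a a A A B  =>  a a a A B   (applied A -> a)
  Step 8: a a a A B  =>  a a a a B   (applied A -> a)
  Step 9: a a a a B  =>  a a a a b   (applied B -> b)
Final yield: a a a a b
Total rewrite steps: 9

9


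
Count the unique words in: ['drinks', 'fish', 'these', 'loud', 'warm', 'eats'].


Listing all tokens and tracking unique types:
  Token 1: 'drinks' -> NEW (unique so far: 1)
  Token 2: 'fish' -> NEW (unique so far: 2)
  Token 3: 'these' -> NEW (unique so far: 3)
  Token 4: 'loud' -> NEW (unique so far: 4)
  Token 5: 'warm' -> NEW (unique so far: 5)
  Token 6: 'eats' -> NEW (unique so far: 6)
Unique types: ('drinks', 'eats', 'fish', 'loud', 'these', 'warm')
Vocabulary size: 6

6


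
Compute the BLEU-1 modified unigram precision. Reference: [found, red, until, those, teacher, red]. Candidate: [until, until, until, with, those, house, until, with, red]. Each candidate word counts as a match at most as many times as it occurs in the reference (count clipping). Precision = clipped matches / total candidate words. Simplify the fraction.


Reference word counts: {'found': 1, 'red': 2, 'teacher': 1, 'those': 1, 'until': 1}
Checking each candidate word (with clipping):
  'until' -> in reference (ref count 1, used 1/1) -> match (matches: 1)
  'until' -> ref count 1 already used up (1/1) -> clipped, no match (matches: 1)
  'until' -> ref count 1 already used up (1/1) -> clipped, no match (matches: 1)
  'with' -> not in reference -> no match (matches: 1)
  'those' -> in reference (ref count 1, used 1/1) -> match (matches: 2)
  'house' -> not in reference -> no match (matches: 2)
  'until' -> ref count 1 already used up (1/1) -> clipped, no match (matches: 2)
  'with' -> not in reference -> no match (matches: 2)
  'red' -> in reference (ref count 2, used 1/2) -> match (matches: 3)
Clipped matches: 3, Candidate length: 9
Precision = 3/9 = 1/3

1/3


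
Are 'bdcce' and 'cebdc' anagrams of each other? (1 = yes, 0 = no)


Sort characters of 'bdcce': 'bccde'
Sort characters of 'cebdc': 'bccde'
Sorted forms match -> they ARE anagrams
Result: 1

1


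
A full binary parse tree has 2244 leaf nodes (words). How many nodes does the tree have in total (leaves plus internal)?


Leaf nodes (terminals): 2244
Internal nodes = n - 1 = 2244 - 1 = 2243
Total = leaves + internal = 2244 + 2243 = 4487

4487


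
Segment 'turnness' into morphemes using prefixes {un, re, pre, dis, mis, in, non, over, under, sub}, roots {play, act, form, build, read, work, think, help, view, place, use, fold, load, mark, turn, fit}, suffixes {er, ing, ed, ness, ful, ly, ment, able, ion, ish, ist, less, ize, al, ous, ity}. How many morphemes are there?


Segmenting 'turnness' against the inventory:
  'turn' -> root (morpheme 1)
  'ness' -> suffix (morpheme 2)
Total morphemes: 2

2


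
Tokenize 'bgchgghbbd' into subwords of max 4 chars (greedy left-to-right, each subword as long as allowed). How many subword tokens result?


'bgchgghbbd' has 10 characters.
Chunking with max size 4:
  Chunk 1: 'bgch' (positions 0-3)
  Chunk 2: 'gghb' (positions 4-7)
  Chunk 3: 'bd' (positions 8-9)
Total chunks: ceil(10 / 4) = 3

3


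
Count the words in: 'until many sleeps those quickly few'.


Counting words by splitting on spaces:
  Word 1: 'until'
  Word 2: 'many'
  Word 3: 'sleeps'
  Word 4: 'those'
  Word 5: 'quickly'
  Word 6: 'few'
Total words: 6

6


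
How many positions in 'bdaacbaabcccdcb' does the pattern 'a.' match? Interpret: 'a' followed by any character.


Pattern: a. means 'a' followed by any character.
Scanning 'bdaacbaabcccdcb' position-by-position:
  Pos 0: window 'bd' -> no
  Pos 1: window 'da' -> no
  Pos 2: window 'aa' -> MATCH
  Pos 3: window 'ac' -> MATCH
  Pos 4: window 'cb' -> no
  Pos 5: window 'ba' -> no
  Pos 6: window 'aa' -> MATCH
  Pos 7: window 'ab' -> MATCH
  Pos 8: window 'bc' -> no
  Pos 9: window 'cc' -> no
  Pos 10: window 'cc' -> no
  Pos 11: window 'cd' -> no
  Pos 12: window 'dc' -> no
  Pos 13: window 'cb' -> no
  Pos 14: window 'b' -> no
Total matches: 4

4


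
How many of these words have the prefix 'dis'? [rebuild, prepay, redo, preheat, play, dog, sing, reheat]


Checking each word for prefix 'dis':
  'rebuild' -> no (count: 0)
  'prepay' -> no (count: 0)
  'redo' -> no (count: 0)
  'preheat' -> no (count: 0)
  'play' -> no (count: 0)
  'dog' -> no (count: 0)
  'sing' -> no (count: 0)
  'reheat' -> no (count: 0)
Total with prefix 'dis': 0

0


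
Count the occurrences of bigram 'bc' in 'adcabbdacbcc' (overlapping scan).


Scanning 'adcabbdacbcc' for bigram 'bc':
  Position 0: 'ad' -> no
  Position 1: 'dc' -> no
  Position 2: 'ca' -> no
  Position 3: 'ab' -> no
  Position 4: 'bb' -> no
  Position 5: 'bd' -> no
  Position 6: 'da' -> no
  Position 7: 'ac' -> no
  Position 8: 'cb' -> no
  Position 9: 'bc' -> MATCH
  Position 10: 'cc' -> no
Total matches: 1

1


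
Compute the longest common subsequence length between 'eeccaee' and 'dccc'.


DP table for LCS of 'eeccaee' and 'dccc':
       d  c  c  c
    0  0  0  0  0
  e 0  0  0  0  0
  e 0  0  0  0  0
  c 0  0  1  1  1
  c 0  0  1  2  2
  a 0  0  1  2  2
  e 0  0  1  2  2
  e 0  0  1  2  2
LCS: 'cc'
LCS length = 2

2


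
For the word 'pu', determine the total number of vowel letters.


Scanning each character of 'pu':
  Position 1: 'p' -> consonant (running count: 0)
  Position 2: 'u' -> vowel (running count: 1)
Total vowels: 1

1


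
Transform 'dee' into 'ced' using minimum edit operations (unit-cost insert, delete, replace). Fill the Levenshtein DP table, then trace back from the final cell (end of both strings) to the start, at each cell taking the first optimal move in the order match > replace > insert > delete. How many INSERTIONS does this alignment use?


Edit distance = 2. Backtracking from cell (3, 3) with preference match > replace > insert > delete,
then listing the resulting alignment 'dee' -> 'ced' left to right:
  Step 1: replace d->c
  Step 2: keep 'e'
  Step 3: replace e->d
Total insertions: 0

0


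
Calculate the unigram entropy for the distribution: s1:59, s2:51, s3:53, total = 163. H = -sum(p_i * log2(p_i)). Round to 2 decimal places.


Computing entropy H = -sum(p_i * log2(p_i)):
  s1: p = 59/163 = 0.3620, -p*log2(p) = 0.5307
  s2: p = 51/163 = 0.3129, -p*log2(p) = 0.5245
  s3: p = 53/163 = 0.3252, -p*log2(p) = 0.5270
H = sum of terms = 1.5822
Rounded to 2 decimals: 1.58

1.58


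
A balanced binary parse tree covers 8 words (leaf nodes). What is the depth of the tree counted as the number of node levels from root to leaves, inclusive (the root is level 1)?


In a balanced binary tree with n leaves the deepest leaf is ceil(log2(n)) edges below the root,
so counting node levels inclusive of root and leaves gives ceil(log2(n)) + 1 levels.
log2(8) = 3.0000
ceil(3.0000) = 3
levels = 3 + 1 = 4

4


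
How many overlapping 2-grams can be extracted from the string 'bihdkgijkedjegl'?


String 'bihdkgijkedjegl' has length L = 15.
Number of overlapping n-grams = L - n + 1
Substituting: 15 - 2 + 1 = 14

14


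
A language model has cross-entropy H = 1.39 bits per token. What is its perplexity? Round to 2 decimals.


Perplexity formula: PP = 2^H
H = 1.39
PP = 2^1.39
Decompose: 2^1.39 = 2^1 * 2^0.39
2^1 = 2, 2^0.39 ~ 1.3103934
PP ~ 2 * 1.3103934 = 2.6207868
Rounded to 2 decimals: 2.62

2.62


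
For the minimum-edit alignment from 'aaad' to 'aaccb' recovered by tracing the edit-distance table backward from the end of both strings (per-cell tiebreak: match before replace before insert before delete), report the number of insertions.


Edit distance = 3. Backtracking from cell (4, 5) with preference match > replace > insert > delete,
then listing the resulting alignment 'aaad' -> 'aaccb' left to right:
  Step 1: keep 'a'
  Step 2: keep 'a'
  Step 3: insert 'c' [insertion #1]
  Step 4: replace a->c
  Step 5: replace d->b
Total insertions: 1

1


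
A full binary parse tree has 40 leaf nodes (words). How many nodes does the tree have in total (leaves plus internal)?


Leaf nodes (terminals): 40
Internal nodes = n - 1 = 40 - 1 = 39
Total = leaves + internal = 40 + 39 = 79

79


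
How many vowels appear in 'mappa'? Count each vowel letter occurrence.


Scanning each character of 'mappa':
  Position 1: 'm' -> consonant (running count: 0)
  Position 2: 'a' -> vowel (running count: 1)
  Position 3: 'p' -> consonant (running count: 1)
  Position 4: 'p' -> consonant (running count: 1)
  Position 5: 'a' -> vowel (running count: 2)
Total vowels: 2

2


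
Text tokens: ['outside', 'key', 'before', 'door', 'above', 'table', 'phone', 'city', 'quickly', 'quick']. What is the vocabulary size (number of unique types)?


Listing all tokens and tracking unique types:
  Token 1: 'outside' -> NEW (unique so far: 1)
  Token 2: 'key' -> NEW (unique so far: 2)
  Token 3: 'before' -> NEW (unique so far: 3)
  Token 4: 'door' -> NEW (unique so far: 4)
  Token 5: 'above' -> NEW (unique so far: 5)
  Token 6: 'table' -> NEW (unique so far: 6)
  Token 7: 'phone' -> NEW (unique so far: 7)
  Token 8: 'city' -> NEW (unique so far: 8)
  Token 9: 'quickly' -> NEW (unique so far: 9)
  Token 10: 'quick' -> NEW (unique so far: 10)
Unique types: ('above', 'before', 'city', 'door', 'key', 'outside', 'phone', 'quick', 'quickly', 'table')
Vocabulary size: 10

10


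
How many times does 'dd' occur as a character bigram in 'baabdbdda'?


Scanning 'baabdbdda' for bigram 'dd':
  Position 0: 'ba' -> no
  Position 1: 'aa' -> no
  Position 2: 'ab' -> no
  Position 3: 'bd' -> no
  Position 4: 'db' -> no
  Position 5: 'bd' -> no
  Position 6: 'dd' -> MATCH
  Position 7: 'da' -> no
Total matches: 1

1


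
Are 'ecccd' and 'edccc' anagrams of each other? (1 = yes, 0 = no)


Sort characters of 'ecccd': 'cccde'
Sort characters of 'edccc': 'cccde'
Sorted forms match -> they ARE anagrams
Result: 1

1


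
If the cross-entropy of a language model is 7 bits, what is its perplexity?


Perplexity formula: PP = 2^H
H = 7
PP = 2^7
Steps: 2^1 = 2, 2^2 = 4, 2^3 = 8, 2^4 = 16, 2^5 = 32, 2^6 = 64, 2^7 = 128
PP = 128

128


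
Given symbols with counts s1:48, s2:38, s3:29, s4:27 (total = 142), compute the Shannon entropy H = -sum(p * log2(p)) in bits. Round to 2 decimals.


Computing entropy H = -sum(p_i * log2(p_i)):
  s1: p = 48/142 = 0.3380, -p*log2(p) = 0.5289
  s2: p = 38/142 = 0.2676, -p*log2(p) = 0.5089
  s3: p = 29/142 = 0.2042, -p*log2(p) = 0.4680
  s4: p = 27/142 = 0.1901, -p*log2(p) = 0.4554
H = sum of terms = 1.9612
Rounded to 2 decimals: 1.96

1.96


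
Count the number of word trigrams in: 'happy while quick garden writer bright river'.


Word trigrams from [7] words:
  Trigram 1: (happy while quick)
  Trigram 2: (while quick garden)
  Trigram 3: (quick garden writer)
  Trigram 4: (garden writer bright)
  Trigram 5: (writer bright river)
Total word trigrams: 7 - 2 = 5

5


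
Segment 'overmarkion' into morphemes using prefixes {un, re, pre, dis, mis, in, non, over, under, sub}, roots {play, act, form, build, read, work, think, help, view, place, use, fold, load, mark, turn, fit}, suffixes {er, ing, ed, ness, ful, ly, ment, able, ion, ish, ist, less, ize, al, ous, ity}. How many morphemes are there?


Segmenting 'overmarkion' against the inventory:
  'over' -> prefix (morpheme 1)
  'mark' -> root (morpheme 2)
  'ion' -> suffix (morpheme 3)
Total morphemes: 3

3


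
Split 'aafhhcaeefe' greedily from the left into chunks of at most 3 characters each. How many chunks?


'aafhhcaeefe' has 11 characters.
Chunking with max size 3:
  Chunk 1: 'aaf' (positions 0-2)
  Chunk 2: 'hhc' (positions 3-5)
  Chunk 3: 'aee' (positions 6-8)
  Chunk 4: 'fe' (positions 9-10)
Total chunks: ceil(11 / 3) = 4

4


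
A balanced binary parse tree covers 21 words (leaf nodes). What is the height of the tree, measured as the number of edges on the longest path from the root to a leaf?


In a balanced binary tree with n leaves the deepest leaf is ceil(log2(n)) edges below the root.
log2(21) = 4.3923
ceil(4.3923) = 5
height (edges) = 5

5


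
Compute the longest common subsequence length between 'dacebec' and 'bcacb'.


DP table for LCS of 'dacebec' and 'bcacb':
       b  c  a  c  b
    0  0  0  0  0  0
  d 0  0  0  0  0  0
  a 0  0  0  1  1  1
  c 0  0  1  1  2  2
  e 0  0  1  1  2  2
  b 0  1  1  1  2  3
  e 0  1  1  1  2  3
  c 0  1  2  2  2  3
LCS: 'acb'
LCS length = 3

3


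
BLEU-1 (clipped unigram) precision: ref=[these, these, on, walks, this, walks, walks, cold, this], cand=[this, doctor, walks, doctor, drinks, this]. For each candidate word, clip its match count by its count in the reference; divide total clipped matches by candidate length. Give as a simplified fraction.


Reference word counts: {'cold': 1, 'on': 1, 'these': 2, 'this': 2, 'walks': 3}
Checking each candidate word (with clipping):
  'this' -> in reference (ref count 2, used 1/2) -> match (matches: 1)
  'doctor' -> not in reference -> no match (matches: 1)
  'walks' -> in reference (ref count 3, used 1/3) -> match (matches: 2)
  'doctor' -> not in reference -> no match (matches: 2)
  'drinks' -> not in reference -> no match (matches: 2)
  'this' -> in reference (ref count 2, used 2/2) -> match (matches: 3)
Clipped matches: 3, Candidate length: 6
Precision = 3/6 = 1/2

1/2


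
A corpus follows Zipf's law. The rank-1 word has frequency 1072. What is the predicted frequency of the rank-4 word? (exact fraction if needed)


Zipf's law: freq(rank) = f1 / rank
f1 = 1072, rank = 4
freq = 1072 / 4
= 268

268


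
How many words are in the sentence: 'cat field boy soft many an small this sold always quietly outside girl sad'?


Counting words by splitting on spaces:
  Word 1: 'cat'
  Word 2: 'field'
  Word 3: 'boy'
  Word 4: 'soft'
  Word 5: 'many'
  Word 6: 'an'
  Word 7: 'small'
  Word 8: 'this'
  Word 9: 'sold'
  Word 10: 'always'
  Word 11: 'quietly'
  Word 12: 'outside'
  Word 13: 'girl'
  Word 14: 'sad'
Total words: 14

14


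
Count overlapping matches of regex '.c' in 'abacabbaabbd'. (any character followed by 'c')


Pattern: .c means any character followed by 'c'.
Scanning 'abacabbaabbd' position-by-position:
  Pos 0: window 'ab' -> no
  Pos 1: window 'ba' -> no
  Pos 2: window 'ac' -> MATCH
  Pos 3: window 'ca' -> no
  Pos 4: window 'ab' -> no
  Pos 5: window 'bb' -> no
  Pos 6: window 'ba' -> no
  Pos 7: window 'aa' -> no
  Pos 8: window 'ab' -> no
  Pos 9: window 'bb' -> no
  Pos 10: window 'bd' -> no
  Pos 11: window 'd' -> no
Total matches: 1

1


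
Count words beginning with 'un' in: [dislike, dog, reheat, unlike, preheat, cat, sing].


Checking each word for prefix 'un':
  'dislike' -> no (count: 0)
  'dog' -> no (count: 0)
  'reheat' -> no (count: 0)
  'unlike' -> YES, starts with 'un' (count: 1)
  'preheat' -> no (count: 1)
  'cat' -> no (count: 1)
  'sing' -> no (count: 1)
Total with prefix 'un': 1

1


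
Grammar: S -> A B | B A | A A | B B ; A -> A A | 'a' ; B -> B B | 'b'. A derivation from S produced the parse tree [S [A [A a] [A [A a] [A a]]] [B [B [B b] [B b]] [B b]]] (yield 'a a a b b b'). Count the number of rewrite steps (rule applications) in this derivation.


Every bracketed nonterminal node [X ...] in the tree is produced by exactly one rule application.
Reading the tree off as a leftmost derivation:
  Step 1: S  =>  A B   (applied S -> A B)
  Step 2: A B  =>  A A B   (applied A -> A A)
  Step 3: A A B  =>  a A B   (applied A -> a)
  Step 4: a A B  =>  a A A B   (applied A -> A A)
  Step 5: a A A B  =>  a a A B   (applied A -> a)
  Step 6: a a A B  =>  a a a B   (applied A -> a)
  Step 7: a a a B  =>  a a a B B   (applied B -> B B)
  Step 8: a a a B B  =>  a a a B B B   (applied B -> B B)
  Step 9: a a a B B B  =>  a a a b B B   (applied B -> b)
  Step 10: a a a b B B  =>  a a a b b B   (applied B -> b)
  Step 11: a a a b b B  =>  a a a b b b   (applied B -> b)
Final yield: a a a b b b
Total rewrite steps: 11

11


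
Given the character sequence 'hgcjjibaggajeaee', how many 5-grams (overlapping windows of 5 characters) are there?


String 'hgcjjibaggajeaee' has length L = 16.
Number of overlapping n-grams = L - n + 1
Substituting: 16 - 5 + 1 = 12

12


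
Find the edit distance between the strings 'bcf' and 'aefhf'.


Building DP table for s1='bcf' (len 3) and s2='aefhf' (len 5):
       a  e  f  h  f
    0  1  2  3  4  5
  b 1  1  2  3  4  5
  c 2  2  2  3  4  5
  f 3  3  3  2  3  4
Edit distance = dp[3][5] = 4

4


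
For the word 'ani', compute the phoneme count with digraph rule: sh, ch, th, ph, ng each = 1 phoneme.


Parsing 'ani' greedily, digraphs first:
  'a' -> vowel phoneme (phonemes so far: 1)
  'n' -> consonant phoneme (phonemes so far: 2)
  'i' -> vowel phoneme (phonemes so far: 3)
Total phonemes: 3

3


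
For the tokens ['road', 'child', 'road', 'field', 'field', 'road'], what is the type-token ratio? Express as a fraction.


Tokens: 6
Unique types: ('child', 'field', 'road') = 3
TTR = 3/6
Simplify: divide both by 3 -> 1/2
TTR = 1/2

1/2


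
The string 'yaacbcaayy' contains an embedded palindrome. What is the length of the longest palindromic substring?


Scanning 'yaacbcaayy' for palindromic substrings.
Substring at positions 0-8: 'yaacbcaay'.
Check: reverse('yaacbcaay') = 'yaacbcaay' -> palindrome confirmed.
Neighbouring characters ('-' / 'y') break symmetry, so it cannot extend further.
No longer palindromic substring exists; longest length = 9

9


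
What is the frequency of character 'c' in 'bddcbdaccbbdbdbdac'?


Scanning 'bddcbdaccbbdbdbdac' for 'c':
  Position 3: 'c' -> MATCH (count: 1)
  Position 7: 'c' -> MATCH (count: 2)
  Position 8: 'c' -> MATCH (count: 3)
  Position 17: 'c' -> MATCH (count: 4)
Total occurrences of 'c': 4

4


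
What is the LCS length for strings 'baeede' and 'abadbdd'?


DP table for LCS of 'baeede' and 'abadbdd':
       a  b  a  d  b  d  d
    0  0  0  0  0  0  0  0
  b 0  0  1  1  1  1  1  1
  a 0  1  1  2  2  2  2  2
  e 0  1  1  2  2  2  2  2
  e 0  1  1  2  2  2  2  2
  d 0  1  1  2  3  3  3  3
  e 0  1  1  2  3  3  3  3
LCS: 'bad'
LCS length = 3

3


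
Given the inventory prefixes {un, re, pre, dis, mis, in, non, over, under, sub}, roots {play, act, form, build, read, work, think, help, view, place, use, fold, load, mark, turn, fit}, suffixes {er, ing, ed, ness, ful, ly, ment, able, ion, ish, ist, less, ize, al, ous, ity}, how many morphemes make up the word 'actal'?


Segmenting 'actal' against the inventory:
  'act' -> root (morpheme 1)
  'al' -> suffix (morpheme 2)
Total morphemes: 2

2


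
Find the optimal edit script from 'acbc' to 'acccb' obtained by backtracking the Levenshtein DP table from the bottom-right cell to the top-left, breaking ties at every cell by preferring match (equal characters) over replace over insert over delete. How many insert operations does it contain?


Edit distance = 2. Backtracking from cell (4, 5) with preference match > replace > insert > delete,
then listing the resulting alignment 'acbc' -> 'acccb' left to right:
  Step 1: keep 'a'
  Step 2: keep 'c'
  Step 3: replace b->c
  Step 4: keep 'c'
  Step 5: insert 'b' [insertion #1]
Total insertions: 1

1
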